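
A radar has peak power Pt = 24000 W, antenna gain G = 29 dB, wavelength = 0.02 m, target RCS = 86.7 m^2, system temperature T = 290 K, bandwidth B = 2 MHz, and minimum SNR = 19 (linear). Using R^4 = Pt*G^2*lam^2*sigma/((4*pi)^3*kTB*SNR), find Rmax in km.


G_lin = 10^(29/10) = 794.328235
R^4 = 24000 * 794.328235^2 * 0.02^2 * 86.7 / ((4*pi)^3 * 1.38e-23 * 290 * 2000000.0 * 19)
R^4 = 1.7402e18 m^4
R_max = (1.7402e18)^(1/4) = 36320.3 m = 36.3 km

36.3 km


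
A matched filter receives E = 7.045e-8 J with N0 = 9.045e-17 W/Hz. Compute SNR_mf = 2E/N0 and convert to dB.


SNR_lin = 2 * 7.045e-8 / 9.045e-17 = 1.558e9
SNR_dB = 10*log10(1.558e9) = 91.9 dB

91.9 dB


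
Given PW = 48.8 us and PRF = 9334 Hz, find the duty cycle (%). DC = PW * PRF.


DC = 48.8e-6 * 9334 * 100 = 45.55%

45.55%


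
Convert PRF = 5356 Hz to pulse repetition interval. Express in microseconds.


PRI = 1/5356 = 0.0001867065 s = 186.7 us

186.7 us


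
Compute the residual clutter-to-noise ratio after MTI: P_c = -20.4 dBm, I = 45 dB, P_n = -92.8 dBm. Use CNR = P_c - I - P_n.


CNR = -20.4 - 45 - (-92.8) = 27.4 dB

27.4 dB


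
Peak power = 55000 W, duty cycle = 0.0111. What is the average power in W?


P_avg = 55000 * 0.0111 = 610.5 W

610.5 W


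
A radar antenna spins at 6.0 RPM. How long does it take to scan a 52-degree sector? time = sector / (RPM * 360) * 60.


t = 52 / (6.0 * 360) * 60 = 1.44 s

1.44 s


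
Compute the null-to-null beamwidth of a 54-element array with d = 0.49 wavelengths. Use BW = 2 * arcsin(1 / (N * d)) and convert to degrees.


1/(N*d) = 1/(54*0.49) = 0.037793
BW = 2*arcsin(0.037793) = 4.3 degrees

4.3 degrees


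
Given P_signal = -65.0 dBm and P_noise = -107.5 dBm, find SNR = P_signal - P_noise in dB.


SNR = -65.0 - (-107.5) = 42.5 dB

42.5 dB


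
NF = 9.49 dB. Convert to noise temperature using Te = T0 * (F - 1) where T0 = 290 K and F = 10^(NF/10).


NF_lin = 10^(9.49/10) = 8.892011
Te = 290 * (8.892011 - 1) = 2288.7 K

2288.7 K


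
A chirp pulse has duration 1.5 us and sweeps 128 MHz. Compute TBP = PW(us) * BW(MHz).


TBP = 1.5 * 128 = 192.0

192.0


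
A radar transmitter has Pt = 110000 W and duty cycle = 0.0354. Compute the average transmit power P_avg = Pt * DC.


P_avg = 110000 * 0.0354 = 3894.0 W

3894.0 W


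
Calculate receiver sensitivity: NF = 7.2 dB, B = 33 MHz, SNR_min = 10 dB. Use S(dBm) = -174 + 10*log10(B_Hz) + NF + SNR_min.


10*log10(33000000.0) = 75.19
S = -174 + 75.19 + 7.2 + 10 = -81.6 dBm

-81.6 dBm


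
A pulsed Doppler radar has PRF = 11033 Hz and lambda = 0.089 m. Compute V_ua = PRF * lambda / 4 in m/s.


V_ua = 11033 * 0.089 / 4 = 245.5 m/s

245.5 m/s


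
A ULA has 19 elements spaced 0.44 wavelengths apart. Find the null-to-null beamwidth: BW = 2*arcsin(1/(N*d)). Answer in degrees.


1/(N*d) = 1/(19*0.44) = 0.119617
BW = 2*arcsin(0.119617) = 13.7 degrees

13.7 degrees


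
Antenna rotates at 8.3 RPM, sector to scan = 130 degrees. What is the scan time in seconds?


t = 130 / (8.3 * 360) * 60 = 2.61 s

2.61 s


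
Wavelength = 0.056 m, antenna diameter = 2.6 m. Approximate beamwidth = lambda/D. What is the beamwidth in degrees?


BW_rad = 0.056 / 2.6 = 0.021538
BW_deg = 1.23 degrees

1.23 degrees


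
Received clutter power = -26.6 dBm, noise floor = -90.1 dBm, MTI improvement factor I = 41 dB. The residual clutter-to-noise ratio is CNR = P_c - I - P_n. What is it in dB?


CNR = -26.6 - 41 - (-90.1) = 22.5 dB

22.5 dB


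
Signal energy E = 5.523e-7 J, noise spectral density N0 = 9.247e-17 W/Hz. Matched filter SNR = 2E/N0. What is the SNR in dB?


SNR_lin = 2 * 5.523e-7 / 9.247e-17 = 1.195e10
SNR_dB = 10*log10(1.195e10) = 100.8 dB

100.8 dB


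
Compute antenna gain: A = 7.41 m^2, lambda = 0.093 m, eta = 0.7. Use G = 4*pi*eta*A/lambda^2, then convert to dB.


G_linear = 4*pi*0.7*7.41/0.093^2 = 7536.34
G_dB = 10*log10(7536.34) = 38.8 dB

38.8 dB


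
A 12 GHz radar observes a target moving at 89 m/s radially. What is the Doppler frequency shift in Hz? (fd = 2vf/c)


fd = 2 * 89 * 12000000000.0 / 3e8 = 7120.0 Hz

7120.0 Hz


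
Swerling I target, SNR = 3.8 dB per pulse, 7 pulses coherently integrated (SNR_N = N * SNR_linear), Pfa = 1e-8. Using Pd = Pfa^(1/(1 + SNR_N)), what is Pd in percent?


SNR_lin = 10^(3.8/10) = 2.39883
SNR_N = 7 * 2.39883 = 16.79181
1/(1 + SNR_N) = 1/17.79181 = 0.0562056
Pd = (1e-8)^0.0562056 = 0.3551
Pd = 35.5%

35.5%


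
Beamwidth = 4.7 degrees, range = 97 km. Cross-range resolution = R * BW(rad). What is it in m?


BW_rad = 0.082030475
CR = 97000 * 0.082030475 = 7957.0 m

7957.0 m


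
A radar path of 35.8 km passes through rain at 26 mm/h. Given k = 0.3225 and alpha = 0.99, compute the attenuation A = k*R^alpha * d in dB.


gamma = 0.3225 * 26^0.99 = 8.116211 dB/km
A = 8.116211 * 35.8 = 290.56 dB

290.56 dB


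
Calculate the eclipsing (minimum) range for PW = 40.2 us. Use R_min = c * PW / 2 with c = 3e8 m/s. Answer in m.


R_min = 3e8 * 40.2e-6 / 2 = 6030.0 m

6030.0 m


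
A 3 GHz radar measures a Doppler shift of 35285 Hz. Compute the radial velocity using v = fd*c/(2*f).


v = 35285 * 3e8 / (2 * 3000000000.0) = 1764.3 m/s

1764.3 m/s


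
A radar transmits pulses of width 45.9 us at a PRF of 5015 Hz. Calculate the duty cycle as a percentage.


DC = 45.9e-6 * 5015 * 100 = 23.02%

23.02%


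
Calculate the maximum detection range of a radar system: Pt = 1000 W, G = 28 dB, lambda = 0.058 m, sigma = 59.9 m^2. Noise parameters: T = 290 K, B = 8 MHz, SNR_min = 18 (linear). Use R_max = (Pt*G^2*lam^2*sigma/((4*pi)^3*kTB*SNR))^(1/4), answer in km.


G_lin = 10^(28/10) = 630.957344
R^4 = 1000 * 630.957344^2 * 0.058^2 * 59.9 / ((4*pi)^3 * 1.38e-23 * 290 * 8000000.0 * 18)
R^4 = 7.01477e16 m^4
R_max = (7.01477e16)^(1/4) = 16274.3 m = 16.3 km

16.3 km


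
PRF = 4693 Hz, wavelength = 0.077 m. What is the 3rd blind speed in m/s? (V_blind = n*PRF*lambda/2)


V_blind = 3 * 4693 * 0.077 / 2 = 542.0 m/s

542.0 m/s


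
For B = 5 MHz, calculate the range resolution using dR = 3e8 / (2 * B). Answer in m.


dR = 3e8 / (2 * 5000000.0) = 30.0 m

30.0 m


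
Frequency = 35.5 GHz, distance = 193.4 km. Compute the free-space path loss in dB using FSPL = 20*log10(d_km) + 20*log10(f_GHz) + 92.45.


20*log10(193.4) = 45.73
20*log10(35.5) = 31.0
FSPL = 169.2 dB

169.2 dB


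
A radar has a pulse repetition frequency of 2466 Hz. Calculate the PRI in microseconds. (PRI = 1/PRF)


PRI = 1/2466 = 0.000405515 s = 405.5 us

405.5 us


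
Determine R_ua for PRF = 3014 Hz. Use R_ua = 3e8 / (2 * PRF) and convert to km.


R_ua = 3e8 / (2 * 3014) = 49767.8 m = 49.8 km

49.8 km


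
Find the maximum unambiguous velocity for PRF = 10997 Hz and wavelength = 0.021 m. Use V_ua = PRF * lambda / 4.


V_ua = 10997 * 0.021 / 4 = 57.7 m/s

57.7 m/s


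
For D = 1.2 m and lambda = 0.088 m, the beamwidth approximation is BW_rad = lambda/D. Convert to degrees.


BW_rad = 0.088 / 1.2 = 0.073333
BW_deg = 4.2 degrees

4.2 degrees


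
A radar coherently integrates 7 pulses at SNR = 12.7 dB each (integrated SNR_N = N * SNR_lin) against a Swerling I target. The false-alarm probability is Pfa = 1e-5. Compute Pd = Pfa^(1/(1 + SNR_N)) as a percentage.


SNR_lin = 10^(12.7/10) = 18.62087
SNR_N = 7 * 18.62087 = 130.34609
1/(1 + SNR_N) = 1/131.34609 = 0.0076135
Pd = (1e-5)^0.0076135 = 0.91608
Pd = 91.6%

91.6%


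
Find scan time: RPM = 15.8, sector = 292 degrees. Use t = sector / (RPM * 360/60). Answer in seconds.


t = 292 / (15.8 * 360) * 60 = 3.08 s

3.08 s


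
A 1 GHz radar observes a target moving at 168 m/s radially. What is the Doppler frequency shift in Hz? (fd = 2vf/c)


fd = 2 * 168 * 1000000000.0 / 3e8 = 1120.0 Hz

1120.0 Hz


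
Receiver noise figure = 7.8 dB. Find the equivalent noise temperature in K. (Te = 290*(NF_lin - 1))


NF_lin = 10^(7.8/10) = 6.025596
Te = 290 * (6.025596 - 1) = 1457.4 K

1457.4 K


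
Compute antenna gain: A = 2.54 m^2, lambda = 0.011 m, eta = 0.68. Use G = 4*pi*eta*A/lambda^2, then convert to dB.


G_linear = 4*pi*0.68*2.54/0.011^2 = 179377.15
G_dB = 10*log10(179377.15) = 52.5 dB

52.5 dB


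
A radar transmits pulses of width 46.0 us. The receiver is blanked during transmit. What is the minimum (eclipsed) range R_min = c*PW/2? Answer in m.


R_min = 3e8 * 46.0e-6 / 2 = 6900.0 m

6900.0 m


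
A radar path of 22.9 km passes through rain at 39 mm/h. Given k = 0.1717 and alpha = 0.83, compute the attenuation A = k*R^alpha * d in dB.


gamma = 0.1717 * 39^0.83 = 3.592145 dB/km
A = 3.592145 * 22.9 = 82.26 dB

82.26 dB


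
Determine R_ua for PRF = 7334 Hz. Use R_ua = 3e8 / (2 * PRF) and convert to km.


R_ua = 3e8 / (2 * 7334) = 20452.7 m = 20.5 km

20.5 km


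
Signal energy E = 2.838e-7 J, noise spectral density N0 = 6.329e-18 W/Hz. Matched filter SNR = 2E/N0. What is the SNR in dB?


SNR_lin = 2 * 2.838e-7 / 6.329e-18 = 8.968e10
SNR_dB = 10*log10(8.968e10) = 109.5 dB

109.5 dB


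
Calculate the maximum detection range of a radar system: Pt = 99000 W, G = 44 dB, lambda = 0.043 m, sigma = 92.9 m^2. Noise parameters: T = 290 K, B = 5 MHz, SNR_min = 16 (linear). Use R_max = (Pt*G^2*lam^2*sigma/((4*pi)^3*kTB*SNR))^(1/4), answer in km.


G_lin = 10^(44/10) = 25118.864315
R^4 = 99000 * 25118.864315^2 * 0.043^2 * 92.9 / ((4*pi)^3 * 1.38e-23 * 290 * 5000000.0 * 16)
R^4 = 1.68885e22 m^4
R_max = (1.68885e22)^(1/4) = 360493.8 m = 360.5 km

360.5 km


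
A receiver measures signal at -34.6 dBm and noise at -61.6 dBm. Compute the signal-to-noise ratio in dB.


SNR = -34.6 - (-61.6) = 27.0 dB

27.0 dB


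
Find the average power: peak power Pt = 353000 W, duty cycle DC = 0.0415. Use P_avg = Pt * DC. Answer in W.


P_avg = 353000 * 0.0415 = 14649.5 W

14649.5 W


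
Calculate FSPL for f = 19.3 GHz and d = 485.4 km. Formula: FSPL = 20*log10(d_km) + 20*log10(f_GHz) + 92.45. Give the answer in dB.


20*log10(485.4) = 53.72
20*log10(19.3) = 25.71
FSPL = 171.9 dB

171.9 dB


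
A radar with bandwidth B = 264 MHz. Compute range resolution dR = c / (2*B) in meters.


dR = 3e8 / (2 * 264000000.0) = 0.57 m

0.57 m


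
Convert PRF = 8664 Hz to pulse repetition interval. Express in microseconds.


PRI = 1/8664 = 0.0001154201 s = 115.4 us

115.4 us


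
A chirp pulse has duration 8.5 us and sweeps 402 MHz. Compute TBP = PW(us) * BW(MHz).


TBP = 8.5 * 402 = 3417.0

3417.0


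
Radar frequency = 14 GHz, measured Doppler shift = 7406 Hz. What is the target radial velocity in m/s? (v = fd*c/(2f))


v = 7406 * 3e8 / (2 * 14000000000.0) = 79.4 m/s

79.4 m/s


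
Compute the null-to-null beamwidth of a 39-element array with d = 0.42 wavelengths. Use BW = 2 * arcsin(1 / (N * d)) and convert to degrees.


1/(N*d) = 1/(39*0.42) = 0.06105
BW = 2*arcsin(0.06105) = 7.0 degrees

7.0 degrees


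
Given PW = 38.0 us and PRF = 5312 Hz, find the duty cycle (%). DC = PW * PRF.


DC = 38.0e-6 * 5312 * 100 = 20.19%

20.19%


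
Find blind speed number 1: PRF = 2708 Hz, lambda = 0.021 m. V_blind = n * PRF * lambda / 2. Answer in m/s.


V_blind = 1 * 2708 * 0.021 / 2 = 28.4 m/s

28.4 m/s


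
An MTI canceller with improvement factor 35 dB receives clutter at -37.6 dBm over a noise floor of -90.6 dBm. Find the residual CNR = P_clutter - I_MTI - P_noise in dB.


CNR = -37.6 - 35 - (-90.6) = 18.0 dB

18.0 dB


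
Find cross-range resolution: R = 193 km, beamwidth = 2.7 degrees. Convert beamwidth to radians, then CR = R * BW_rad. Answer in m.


BW_rad = 0.04712389
CR = 193000 * 0.04712389 = 9094.9 m

9094.9 m


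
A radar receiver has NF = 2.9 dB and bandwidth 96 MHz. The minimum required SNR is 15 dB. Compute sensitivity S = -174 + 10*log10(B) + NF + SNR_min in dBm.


10*log10(96000000.0) = 79.82
S = -174 + 79.82 + 2.9 + 15 = -76.3 dBm

-76.3 dBm


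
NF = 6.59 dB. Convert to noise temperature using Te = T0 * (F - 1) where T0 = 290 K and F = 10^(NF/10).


NF_lin = 10^(6.59/10) = 4.560369
Te = 290 * (4.560369 - 1) = 1032.5 K

1032.5 K


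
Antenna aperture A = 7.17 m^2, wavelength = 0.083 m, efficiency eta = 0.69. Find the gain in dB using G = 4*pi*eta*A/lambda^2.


G_linear = 4*pi*0.69*7.17/0.083^2 = 9024.47
G_dB = 10*log10(9024.47) = 39.6 dB

39.6 dB


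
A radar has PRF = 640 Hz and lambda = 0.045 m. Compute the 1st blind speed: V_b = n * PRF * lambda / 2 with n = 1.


V_blind = 1 * 640 * 0.045 / 2 = 14.4 m/s

14.4 m/s


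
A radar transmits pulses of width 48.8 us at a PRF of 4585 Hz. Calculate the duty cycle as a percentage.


DC = 48.8e-6 * 4585 * 100 = 22.37%

22.37%


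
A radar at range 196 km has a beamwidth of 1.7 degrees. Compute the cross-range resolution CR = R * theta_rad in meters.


BW_rad = 0.029670597
CR = 196000 * 0.029670597 = 5815.4 m

5815.4 m


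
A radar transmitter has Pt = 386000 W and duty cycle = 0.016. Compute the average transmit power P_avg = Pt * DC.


P_avg = 386000 * 0.016 = 6176.0 W

6176.0 W


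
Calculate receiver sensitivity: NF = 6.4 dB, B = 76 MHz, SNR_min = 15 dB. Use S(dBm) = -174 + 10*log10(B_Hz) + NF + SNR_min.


10*log10(76000000.0) = 78.81
S = -174 + 78.81 + 6.4 + 15 = -73.8 dBm

-73.8 dBm


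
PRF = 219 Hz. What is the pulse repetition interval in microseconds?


PRI = 1/219 = 0.00456621 s = 4566.2 us

4566.2 us


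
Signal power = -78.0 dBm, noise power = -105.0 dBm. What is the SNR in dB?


SNR = -78.0 - (-105.0) = 27.0 dB

27.0 dB


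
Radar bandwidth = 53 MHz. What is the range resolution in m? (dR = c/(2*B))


dR = 3e8 / (2 * 53000000.0) = 2.83 m

2.83 m


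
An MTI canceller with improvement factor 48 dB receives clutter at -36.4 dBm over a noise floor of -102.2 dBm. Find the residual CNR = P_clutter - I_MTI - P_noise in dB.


CNR = -36.4 - 48 - (-102.2) = 17.8 dB

17.8 dB


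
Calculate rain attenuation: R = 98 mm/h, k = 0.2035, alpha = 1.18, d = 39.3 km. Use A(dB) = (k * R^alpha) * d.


gamma = 0.2035 * 98^1.18 = 45.520936 dB/km
A = 45.520936 * 39.3 = 1788.97 dB

1788.97 dB


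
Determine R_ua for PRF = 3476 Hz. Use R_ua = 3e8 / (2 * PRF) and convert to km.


R_ua = 3e8 / (2 * 3476) = 43153.0 m = 43.2 km

43.2 km


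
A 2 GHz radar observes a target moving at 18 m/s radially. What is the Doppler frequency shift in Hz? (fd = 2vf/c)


fd = 2 * 18 * 2000000000.0 / 3e8 = 240.0 Hz

240.0 Hz


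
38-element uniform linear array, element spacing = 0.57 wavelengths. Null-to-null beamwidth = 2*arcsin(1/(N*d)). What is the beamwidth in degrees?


1/(N*d) = 1/(38*0.57) = 0.046168
BW = 2*arcsin(0.046168) = 5.3 degrees

5.3 degrees


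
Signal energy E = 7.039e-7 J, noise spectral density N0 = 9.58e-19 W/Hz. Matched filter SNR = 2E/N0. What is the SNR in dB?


SNR_lin = 2 * 7.039e-7 / 9.58e-19 = 1.47e12
SNR_dB = 10*log10(1.47e12) = 121.7 dB

121.7 dB


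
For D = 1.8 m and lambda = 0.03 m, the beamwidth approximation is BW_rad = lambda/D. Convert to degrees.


BW_rad = 0.03 / 1.8 = 0.016667
BW_deg = 0.95 degrees

0.95 degrees


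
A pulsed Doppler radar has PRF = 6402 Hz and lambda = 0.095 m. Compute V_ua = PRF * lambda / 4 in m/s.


V_ua = 6402 * 0.095 / 4 = 152.0 m/s

152.0 m/s


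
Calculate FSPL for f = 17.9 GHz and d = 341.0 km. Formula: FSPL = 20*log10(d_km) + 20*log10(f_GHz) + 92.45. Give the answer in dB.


20*log10(341.0) = 50.66
20*log10(17.9) = 25.06
FSPL = 168.2 dB

168.2 dB


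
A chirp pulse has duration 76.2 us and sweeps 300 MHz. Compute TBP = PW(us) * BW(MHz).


TBP = 76.2 * 300 = 22860.0

22860.0


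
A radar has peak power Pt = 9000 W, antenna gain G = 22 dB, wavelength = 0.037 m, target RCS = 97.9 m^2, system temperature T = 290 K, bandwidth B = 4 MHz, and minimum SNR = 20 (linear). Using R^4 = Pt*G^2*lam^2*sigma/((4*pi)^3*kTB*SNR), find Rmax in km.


G_lin = 10^(22/10) = 158.489319
R^4 = 9000 * 158.489319^2 * 0.037^2 * 97.9 / ((4*pi)^3 * 1.38e-23 * 290 * 4000000.0 * 20)
R^4 = 4.76905e16 m^4
R_max = (4.76905e16)^(1/4) = 14777.7 m = 14.8 km

14.8 km


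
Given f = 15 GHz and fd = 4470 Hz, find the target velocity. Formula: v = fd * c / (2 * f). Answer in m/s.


v = 4470 * 3e8 / (2 * 15000000000.0) = 44.7 m/s

44.7 m/s


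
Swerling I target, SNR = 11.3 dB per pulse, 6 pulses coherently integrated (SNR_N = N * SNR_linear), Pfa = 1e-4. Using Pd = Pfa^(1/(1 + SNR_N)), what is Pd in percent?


SNR_lin = 10^(11.3/10) = 13.48963
SNR_N = 6 * 13.48963 = 80.93778
1/(1 + SNR_N) = 1/81.93778 = 0.0122044
Pd = (1e-4)^0.0122044 = 0.89368
Pd = 89.4%

89.4%


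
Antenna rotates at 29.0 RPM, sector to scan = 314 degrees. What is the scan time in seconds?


t = 314 / (29.0 * 360) * 60 = 1.8 s

1.8 s


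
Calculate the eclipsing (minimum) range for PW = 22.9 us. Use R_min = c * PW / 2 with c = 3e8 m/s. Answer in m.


R_min = 3e8 * 22.9e-6 / 2 = 3435.0 m

3435.0 m


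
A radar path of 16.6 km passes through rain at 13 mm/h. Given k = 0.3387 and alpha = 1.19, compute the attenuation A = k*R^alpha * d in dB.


gamma = 0.3387 * 13^1.19 = 7.168162 dB/km
A = 7.168162 * 16.6 = 118.99 dB

118.99 dB


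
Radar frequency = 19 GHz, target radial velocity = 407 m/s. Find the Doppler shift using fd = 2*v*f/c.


fd = 2 * 407 * 19000000000.0 / 3e8 = 51553.3 Hz

51553.3 Hz


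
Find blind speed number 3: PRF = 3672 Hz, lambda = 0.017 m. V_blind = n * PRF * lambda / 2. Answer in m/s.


V_blind = 3 * 3672 * 0.017 / 2 = 93.6 m/s

93.6 m/s


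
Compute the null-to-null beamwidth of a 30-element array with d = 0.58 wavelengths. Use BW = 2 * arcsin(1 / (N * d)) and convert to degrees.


1/(N*d) = 1/(30*0.58) = 0.057471
BW = 2*arcsin(0.057471) = 6.6 degrees

6.6 degrees


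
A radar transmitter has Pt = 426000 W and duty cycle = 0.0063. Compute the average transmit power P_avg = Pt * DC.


P_avg = 426000 * 0.0063 = 2683.8 W

2683.8 W


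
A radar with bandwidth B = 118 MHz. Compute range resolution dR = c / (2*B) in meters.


dR = 3e8 / (2 * 118000000.0) = 1.27 m

1.27 m


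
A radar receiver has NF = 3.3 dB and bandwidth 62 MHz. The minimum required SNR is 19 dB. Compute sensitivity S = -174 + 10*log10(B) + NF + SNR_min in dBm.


10*log10(62000000.0) = 77.92
S = -174 + 77.92 + 3.3 + 19 = -73.8 dBm

-73.8 dBm


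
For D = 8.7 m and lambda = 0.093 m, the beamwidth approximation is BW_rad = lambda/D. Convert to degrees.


BW_rad = 0.093 / 8.7 = 0.01069
BW_deg = 0.61 degrees

0.61 degrees


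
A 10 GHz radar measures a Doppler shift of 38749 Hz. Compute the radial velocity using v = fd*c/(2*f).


v = 38749 * 3e8 / (2 * 10000000000.0) = 581.2 m/s

581.2 m/s


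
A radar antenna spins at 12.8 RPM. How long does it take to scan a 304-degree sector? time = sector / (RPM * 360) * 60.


t = 304 / (12.8 * 360) * 60 = 3.96 s

3.96 s


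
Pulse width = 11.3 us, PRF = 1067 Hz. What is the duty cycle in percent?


DC = 11.3e-6 * 1067 * 100 = 1.21%

1.21%


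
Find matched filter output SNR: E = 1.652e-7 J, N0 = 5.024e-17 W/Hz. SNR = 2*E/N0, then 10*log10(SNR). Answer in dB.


SNR_lin = 2 * 1.652e-7 / 5.024e-17 = 6.576e9
SNR_dB = 10*log10(6.576e9) = 98.2 dB

98.2 dB


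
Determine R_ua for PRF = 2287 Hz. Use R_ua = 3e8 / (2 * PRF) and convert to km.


R_ua = 3e8 / (2 * 2287) = 65588.1 m = 65.6 km

65.6 km


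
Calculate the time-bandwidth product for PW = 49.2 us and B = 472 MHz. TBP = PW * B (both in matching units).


TBP = 49.2 * 472 = 23222.4

23222.4


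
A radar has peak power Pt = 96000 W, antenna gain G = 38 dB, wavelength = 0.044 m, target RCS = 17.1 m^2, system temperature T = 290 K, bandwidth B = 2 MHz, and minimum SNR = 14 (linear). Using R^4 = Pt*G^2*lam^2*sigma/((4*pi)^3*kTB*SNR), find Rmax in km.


G_lin = 10^(38/10) = 6309.573445
R^4 = 96000 * 6309.573445^2 * 0.044^2 * 17.1 / ((4*pi)^3 * 1.38e-23 * 290 * 2000000.0 * 14)
R^4 = 5.68994e20 m^4
R_max = (5.68994e20)^(1/4) = 154446.1 m = 154.4 km

154.4 km


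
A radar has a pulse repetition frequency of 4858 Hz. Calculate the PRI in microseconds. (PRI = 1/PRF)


PRI = 1/4858 = 0.000205846 s = 205.8 us

205.8 us


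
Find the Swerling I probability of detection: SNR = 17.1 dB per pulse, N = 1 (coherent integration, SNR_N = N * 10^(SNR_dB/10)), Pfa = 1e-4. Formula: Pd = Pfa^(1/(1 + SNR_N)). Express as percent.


SNR_lin = 10^(17.1/10) = 51.28614
SNR_N = 1 * 51.28614 = 51.28614
1/(1 + SNR_N) = 1/52.28614 = 0.0191255
Pd = (1e-4)^0.0191255 = 0.83849
Pd = 83.8%

83.8%


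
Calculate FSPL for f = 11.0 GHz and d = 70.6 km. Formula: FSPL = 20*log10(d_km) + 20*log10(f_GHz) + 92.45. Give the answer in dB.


20*log10(70.6) = 36.98
20*log10(11.0) = 20.83
FSPL = 150.3 dB

150.3 dB


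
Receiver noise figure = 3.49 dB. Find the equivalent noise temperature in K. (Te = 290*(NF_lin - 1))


NF_lin = 10^(3.49/10) = 2.233572
Te = 290 * (2.233572 - 1) = 357.7 K

357.7 K


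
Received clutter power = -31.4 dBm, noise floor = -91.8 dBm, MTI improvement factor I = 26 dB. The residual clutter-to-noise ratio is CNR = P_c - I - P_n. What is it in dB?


CNR = -31.4 - 26 - (-91.8) = 34.4 dB

34.4 dB


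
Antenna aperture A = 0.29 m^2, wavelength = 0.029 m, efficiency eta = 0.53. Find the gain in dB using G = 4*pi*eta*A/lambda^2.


G_linear = 4*pi*0.53*0.29/0.029^2 = 2296.61
G_dB = 10*log10(2296.61) = 33.6 dB

33.6 dB


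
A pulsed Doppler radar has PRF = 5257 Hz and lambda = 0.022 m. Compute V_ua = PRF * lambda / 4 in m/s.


V_ua = 5257 * 0.022 / 4 = 28.9 m/s

28.9 m/s


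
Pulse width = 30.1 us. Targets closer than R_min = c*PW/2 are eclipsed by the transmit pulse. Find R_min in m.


R_min = 3e8 * 30.1e-6 / 2 = 4515.0 m

4515.0 m


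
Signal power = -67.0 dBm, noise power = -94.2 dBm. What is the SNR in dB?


SNR = -67.0 - (-94.2) = 27.2 dB

27.2 dB


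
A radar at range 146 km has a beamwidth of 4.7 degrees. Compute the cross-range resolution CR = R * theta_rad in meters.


BW_rad = 0.082030475
CR = 146000 * 0.082030475 = 11976.4 m

11976.4 m


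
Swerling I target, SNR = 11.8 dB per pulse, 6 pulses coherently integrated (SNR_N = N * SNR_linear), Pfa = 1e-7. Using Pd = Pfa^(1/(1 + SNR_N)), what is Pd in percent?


SNR_lin = 10^(11.8/10) = 15.13561
SNR_N = 6 * 15.13561 = 90.81366
1/(1 + SNR_N) = 1/91.81366 = 0.0108916
Pd = (1e-7)^0.0108916 = 0.83899
Pd = 83.9%

83.9%


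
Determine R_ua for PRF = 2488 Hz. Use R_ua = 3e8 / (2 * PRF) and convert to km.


R_ua = 3e8 / (2 * 2488) = 60289.4 m = 60.3 km

60.3 km


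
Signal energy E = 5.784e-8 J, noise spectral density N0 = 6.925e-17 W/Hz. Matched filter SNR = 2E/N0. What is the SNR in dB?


SNR_lin = 2 * 5.784e-8 / 6.925e-17 = 1.67e9
SNR_dB = 10*log10(1.67e9) = 92.2 dB

92.2 dB


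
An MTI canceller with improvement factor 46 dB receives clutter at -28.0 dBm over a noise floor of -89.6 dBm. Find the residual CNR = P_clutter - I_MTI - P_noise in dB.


CNR = -28.0 - 46 - (-89.6) = 15.6 dB

15.6 dB


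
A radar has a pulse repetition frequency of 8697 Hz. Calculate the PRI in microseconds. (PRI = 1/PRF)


PRI = 1/8697 = 0.0001149822 s = 115.0 us

115.0 us


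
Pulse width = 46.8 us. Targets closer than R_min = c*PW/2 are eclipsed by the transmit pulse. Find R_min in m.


R_min = 3e8 * 46.8e-6 / 2 = 7020.0 m

7020.0 m


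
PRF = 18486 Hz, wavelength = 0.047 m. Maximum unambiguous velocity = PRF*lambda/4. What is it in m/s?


V_ua = 18486 * 0.047 / 4 = 217.2 m/s

217.2 m/s


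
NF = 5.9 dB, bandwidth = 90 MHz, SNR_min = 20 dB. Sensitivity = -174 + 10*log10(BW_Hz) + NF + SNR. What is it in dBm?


10*log10(90000000.0) = 79.54
S = -174 + 79.54 + 5.9 + 20 = -68.6 dBm

-68.6 dBm


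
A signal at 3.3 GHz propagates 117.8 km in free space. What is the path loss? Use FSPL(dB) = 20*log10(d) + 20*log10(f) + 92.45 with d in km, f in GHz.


20*log10(117.8) = 41.42
20*log10(3.3) = 10.37
FSPL = 144.2 dB

144.2 dB


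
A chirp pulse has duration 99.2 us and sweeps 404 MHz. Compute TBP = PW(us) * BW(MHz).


TBP = 99.2 * 404 = 40076.8

40076.8


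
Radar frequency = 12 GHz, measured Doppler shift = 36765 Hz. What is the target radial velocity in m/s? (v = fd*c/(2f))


v = 36765 * 3e8 / (2 * 12000000000.0) = 459.6 m/s

459.6 m/s


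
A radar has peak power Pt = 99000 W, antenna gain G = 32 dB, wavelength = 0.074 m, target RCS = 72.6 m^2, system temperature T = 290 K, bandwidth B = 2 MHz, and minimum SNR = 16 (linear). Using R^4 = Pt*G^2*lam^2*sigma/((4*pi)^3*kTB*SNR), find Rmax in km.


G_lin = 10^(32/10) = 1584.893192
R^4 = 99000 * 1584.893192^2 * 0.074^2 * 72.6 / ((4*pi)^3 * 1.38e-23 * 290 * 2000000.0 * 16)
R^4 = 3.89026e20 m^4
R_max = (3.89026e20)^(1/4) = 140441.2 m = 140.4 km

140.4 km


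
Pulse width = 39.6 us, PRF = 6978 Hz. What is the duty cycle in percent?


DC = 39.6e-6 * 6978 * 100 = 27.63%

27.63%


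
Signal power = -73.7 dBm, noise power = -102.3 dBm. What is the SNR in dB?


SNR = -73.7 - (-102.3) = 28.6 dB

28.6 dB


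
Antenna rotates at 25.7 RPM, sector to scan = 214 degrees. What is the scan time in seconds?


t = 214 / (25.7 * 360) * 60 = 1.39 s

1.39 s


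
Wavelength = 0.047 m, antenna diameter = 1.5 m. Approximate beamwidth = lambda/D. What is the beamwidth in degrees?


BW_rad = 0.047 / 1.5 = 0.031333
BW_deg = 1.8 degrees

1.8 degrees


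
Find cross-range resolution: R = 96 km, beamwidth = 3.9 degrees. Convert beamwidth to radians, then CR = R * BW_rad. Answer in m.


BW_rad = 0.068067841
CR = 96000 * 0.068067841 = 6534.5 m

6534.5 m


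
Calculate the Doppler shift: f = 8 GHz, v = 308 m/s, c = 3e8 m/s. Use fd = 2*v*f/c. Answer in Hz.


fd = 2 * 308 * 8000000000.0 / 3e8 = 16426.7 Hz

16426.7 Hz


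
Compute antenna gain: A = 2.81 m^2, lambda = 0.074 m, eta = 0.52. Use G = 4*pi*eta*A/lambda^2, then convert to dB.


G_linear = 4*pi*0.52*2.81/0.074^2 = 3353.17
G_dB = 10*log10(3353.17) = 35.3 dB

35.3 dB


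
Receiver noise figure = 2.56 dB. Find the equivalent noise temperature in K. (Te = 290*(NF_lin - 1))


NF_lin = 10^(2.56/10) = 1.803018
Te = 290 * (1.803018 - 1) = 232.9 K

232.9 K


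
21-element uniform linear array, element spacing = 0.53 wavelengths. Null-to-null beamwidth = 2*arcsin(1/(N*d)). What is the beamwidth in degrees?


1/(N*d) = 1/(21*0.53) = 0.089847
BW = 2*arcsin(0.089847) = 10.3 degrees

10.3 degrees


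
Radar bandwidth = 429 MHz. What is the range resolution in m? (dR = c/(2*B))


dR = 3e8 / (2 * 429000000.0) = 0.35 m

0.35 m


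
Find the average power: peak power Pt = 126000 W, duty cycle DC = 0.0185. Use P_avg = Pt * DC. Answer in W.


P_avg = 126000 * 0.0185 = 2331.0 W

2331.0 W


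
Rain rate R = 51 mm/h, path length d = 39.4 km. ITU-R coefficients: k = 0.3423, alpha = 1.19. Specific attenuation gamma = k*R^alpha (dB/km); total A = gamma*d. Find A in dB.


gamma = 0.3423 * 51^1.19 = 36.848126 dB/km
A = 36.848126 * 39.4 = 1451.82 dB

1451.82 dB


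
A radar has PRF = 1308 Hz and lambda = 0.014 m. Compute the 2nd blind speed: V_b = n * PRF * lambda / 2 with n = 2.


V_blind = 2 * 1308 * 0.014 / 2 = 18.3 m/s

18.3 m/s


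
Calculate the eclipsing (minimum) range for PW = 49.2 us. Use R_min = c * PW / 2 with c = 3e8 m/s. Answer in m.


R_min = 3e8 * 49.2e-6 / 2 = 7380.0 m

7380.0 m


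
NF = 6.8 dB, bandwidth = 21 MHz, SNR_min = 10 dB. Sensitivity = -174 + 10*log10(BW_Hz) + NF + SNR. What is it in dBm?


10*log10(21000000.0) = 73.22
S = -174 + 73.22 + 6.8 + 10 = -84.0 dBm

-84.0 dBm


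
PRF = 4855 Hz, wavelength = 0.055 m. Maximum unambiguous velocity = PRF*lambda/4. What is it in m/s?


V_ua = 4855 * 0.055 / 4 = 66.8 m/s

66.8 m/s


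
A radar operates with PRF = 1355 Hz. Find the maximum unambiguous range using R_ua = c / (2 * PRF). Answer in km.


R_ua = 3e8 / (2 * 1355) = 110701.1 m = 110.7 km

110.7 km


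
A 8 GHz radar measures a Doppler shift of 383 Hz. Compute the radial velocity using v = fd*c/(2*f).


v = 383 * 3e8 / (2 * 8000000000.0) = 7.2 m/s

7.2 m/s


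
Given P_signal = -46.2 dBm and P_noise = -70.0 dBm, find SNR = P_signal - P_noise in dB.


SNR = -46.2 - (-70.0) = 23.8 dB

23.8 dB


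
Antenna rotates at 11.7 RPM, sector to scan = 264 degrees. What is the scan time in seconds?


t = 264 / (11.7 * 360) * 60 = 3.76 s

3.76 s


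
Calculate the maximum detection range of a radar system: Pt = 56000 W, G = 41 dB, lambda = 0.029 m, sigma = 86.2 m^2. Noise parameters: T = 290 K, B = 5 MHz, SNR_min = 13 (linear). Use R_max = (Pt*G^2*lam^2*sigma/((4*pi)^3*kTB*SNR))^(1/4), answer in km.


G_lin = 10^(41/10) = 12589.254118
R^4 = 56000 * 12589.254118^2 * 0.029^2 * 86.2 / ((4*pi)^3 * 1.38e-23 * 290 * 5000000.0 * 13)
R^4 = 1.24644e21 m^4
R_max = (1.24644e21)^(1/4) = 187896.1 m = 187.9 km

187.9 km


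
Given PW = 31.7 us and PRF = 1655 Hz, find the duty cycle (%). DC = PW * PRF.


DC = 31.7e-6 * 1655 * 100 = 5.25%

5.25%


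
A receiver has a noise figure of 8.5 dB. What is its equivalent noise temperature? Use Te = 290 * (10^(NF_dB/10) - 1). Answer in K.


NF_lin = 10^(8.5/10) = 7.079458
Te = 290 * (7.079458 - 1) = 1763.0 K

1763.0 K


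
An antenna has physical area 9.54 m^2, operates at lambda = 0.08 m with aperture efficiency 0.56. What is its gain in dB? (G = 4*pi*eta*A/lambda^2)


G_linear = 4*pi*0.56*9.54/0.08^2 = 10489.78
G_dB = 10*log10(10489.78) = 40.2 dB

40.2 dB


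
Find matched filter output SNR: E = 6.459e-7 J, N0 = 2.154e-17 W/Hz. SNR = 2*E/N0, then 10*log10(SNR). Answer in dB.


SNR_lin = 2 * 6.459e-7 / 2.154e-17 = 5.997e10
SNR_dB = 10*log10(5.997e10) = 107.8 dB

107.8 dB


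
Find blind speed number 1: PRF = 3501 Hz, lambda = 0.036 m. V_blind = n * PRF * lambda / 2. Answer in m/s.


V_blind = 1 * 3501 * 0.036 / 2 = 63.0 m/s

63.0 m/s


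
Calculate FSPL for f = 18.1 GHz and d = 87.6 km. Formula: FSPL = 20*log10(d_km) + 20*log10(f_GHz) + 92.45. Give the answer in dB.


20*log10(87.6) = 38.85
20*log10(18.1) = 25.15
FSPL = 156.5 dB

156.5 dB


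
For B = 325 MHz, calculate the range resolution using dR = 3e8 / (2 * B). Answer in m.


dR = 3e8 / (2 * 325000000.0) = 0.46 m

0.46 m


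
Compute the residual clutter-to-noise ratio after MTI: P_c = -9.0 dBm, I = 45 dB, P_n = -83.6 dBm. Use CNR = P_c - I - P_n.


CNR = -9.0 - 45 - (-83.6) = 29.6 dB

29.6 dB


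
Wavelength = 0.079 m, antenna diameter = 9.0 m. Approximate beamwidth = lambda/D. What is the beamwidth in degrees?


BW_rad = 0.079 / 9.0 = 0.008778
BW_deg = 0.5 degrees

0.5 degrees


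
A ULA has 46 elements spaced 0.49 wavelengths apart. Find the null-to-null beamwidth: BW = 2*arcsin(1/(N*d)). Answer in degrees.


1/(N*d) = 1/(46*0.49) = 0.044366
BW = 2*arcsin(0.044366) = 5.1 degrees

5.1 degrees


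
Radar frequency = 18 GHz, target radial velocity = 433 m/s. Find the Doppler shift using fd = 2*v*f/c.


fd = 2 * 433 * 18000000000.0 / 3e8 = 51960.0 Hz

51960.0 Hz


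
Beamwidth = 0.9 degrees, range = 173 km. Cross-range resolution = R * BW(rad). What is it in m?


BW_rad = 0.015707963
CR = 173000 * 0.015707963 = 2717.5 m

2717.5 m


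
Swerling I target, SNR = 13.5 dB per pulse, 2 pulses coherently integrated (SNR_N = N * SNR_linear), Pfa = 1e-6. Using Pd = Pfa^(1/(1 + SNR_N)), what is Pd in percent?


SNR_lin = 10^(13.5/10) = 22.38721
SNR_N = 2 * 22.38721 = 44.77442
1/(1 + SNR_N) = 1/45.77442 = 0.0218463
Pd = (1e-6)^0.0218463 = 0.73947
Pd = 73.9%

73.9%


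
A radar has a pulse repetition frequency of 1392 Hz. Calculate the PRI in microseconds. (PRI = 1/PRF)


PRI = 1/1392 = 0.0007183908 s = 718.4 us

718.4 us


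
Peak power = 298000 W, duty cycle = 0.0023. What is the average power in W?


P_avg = 298000 * 0.0023 = 685.4 W

685.4 W


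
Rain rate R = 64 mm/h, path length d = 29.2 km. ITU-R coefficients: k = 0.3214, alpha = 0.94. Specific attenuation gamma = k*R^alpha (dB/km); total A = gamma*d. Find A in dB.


gamma = 0.3214 * 64^0.94 = 16.027104 dB/km
A = 16.027104 * 29.2 = 467.99 dB

467.99 dB


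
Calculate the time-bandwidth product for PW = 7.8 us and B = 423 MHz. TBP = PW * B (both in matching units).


TBP = 7.8 * 423 = 3299.4

3299.4


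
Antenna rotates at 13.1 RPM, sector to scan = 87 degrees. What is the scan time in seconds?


t = 87 / (13.1 * 360) * 60 = 1.11 s

1.11 s


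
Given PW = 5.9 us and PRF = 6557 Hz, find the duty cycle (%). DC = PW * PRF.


DC = 5.9e-6 * 6557 * 100 = 3.87%

3.87%


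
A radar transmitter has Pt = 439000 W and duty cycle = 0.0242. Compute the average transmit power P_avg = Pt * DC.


P_avg = 439000 * 0.0242 = 10623.8 W

10623.8 W


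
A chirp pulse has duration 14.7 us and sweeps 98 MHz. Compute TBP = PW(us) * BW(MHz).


TBP = 14.7 * 98 = 1440.6

1440.6


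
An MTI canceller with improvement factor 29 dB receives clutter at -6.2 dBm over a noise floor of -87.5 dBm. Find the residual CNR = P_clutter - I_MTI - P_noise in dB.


CNR = -6.2 - 29 - (-87.5) = 52.3 dB

52.3 dB


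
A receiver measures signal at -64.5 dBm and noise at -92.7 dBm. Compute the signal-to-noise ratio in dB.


SNR = -64.5 - (-92.7) = 28.2 dB

28.2 dB


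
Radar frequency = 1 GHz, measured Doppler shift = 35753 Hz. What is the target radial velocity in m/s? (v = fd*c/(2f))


v = 35753 * 3e8 / (2 * 1000000000.0) = 5363.0 m/s

5363.0 m/s


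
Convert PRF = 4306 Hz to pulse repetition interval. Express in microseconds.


PRI = 1/4306 = 0.0002322341 s = 232.2 us

232.2 us


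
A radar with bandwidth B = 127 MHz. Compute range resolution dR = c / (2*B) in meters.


dR = 3e8 / (2 * 127000000.0) = 1.18 m

1.18 m


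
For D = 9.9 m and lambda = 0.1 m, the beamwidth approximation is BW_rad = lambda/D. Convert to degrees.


BW_rad = 0.1 / 9.9 = 0.010101
BW_deg = 0.58 degrees

0.58 degrees


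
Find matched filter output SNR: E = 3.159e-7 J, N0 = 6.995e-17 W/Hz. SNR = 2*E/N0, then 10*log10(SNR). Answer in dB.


SNR_lin = 2 * 3.159e-7 / 6.995e-17 = 9.032e9
SNR_dB = 10*log10(9.032e9) = 99.6 dB

99.6 dB


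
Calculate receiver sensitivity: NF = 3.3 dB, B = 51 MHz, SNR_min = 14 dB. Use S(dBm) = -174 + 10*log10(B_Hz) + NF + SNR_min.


10*log10(51000000.0) = 77.08
S = -174 + 77.08 + 3.3 + 14 = -79.6 dBm

-79.6 dBm


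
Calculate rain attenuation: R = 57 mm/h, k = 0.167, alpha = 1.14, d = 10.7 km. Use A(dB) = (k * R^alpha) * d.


gamma = 0.167 * 57^1.14 = 16.765396 dB/km
A = 16.765396 * 10.7 = 179.39 dB

179.39 dB


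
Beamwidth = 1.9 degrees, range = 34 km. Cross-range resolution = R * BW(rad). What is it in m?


BW_rad = 0.033161256
CR = 34000 * 0.033161256 = 1127.5 m

1127.5 m


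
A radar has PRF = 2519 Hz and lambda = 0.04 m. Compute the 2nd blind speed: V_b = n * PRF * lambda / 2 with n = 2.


V_blind = 2 * 2519 * 0.04 / 2 = 100.8 m/s

100.8 m/s


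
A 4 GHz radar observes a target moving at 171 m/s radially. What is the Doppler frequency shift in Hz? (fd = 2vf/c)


fd = 2 * 171 * 4000000000.0 / 3e8 = 4560.0 Hz

4560.0 Hz


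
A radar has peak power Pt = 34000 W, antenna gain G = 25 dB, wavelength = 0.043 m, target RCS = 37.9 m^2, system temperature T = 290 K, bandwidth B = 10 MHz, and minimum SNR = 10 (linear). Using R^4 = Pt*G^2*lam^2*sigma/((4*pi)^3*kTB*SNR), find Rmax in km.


G_lin = 10^(25/10) = 316.227766
R^4 = 34000 * 316.227766^2 * 0.043^2 * 37.9 / ((4*pi)^3 * 1.38e-23 * 290 * 10000000.0 * 10)
R^4 = 3.00019e17 m^4
R_max = (3.00019e17)^(1/4) = 23403.8 m = 23.4 km

23.4 km


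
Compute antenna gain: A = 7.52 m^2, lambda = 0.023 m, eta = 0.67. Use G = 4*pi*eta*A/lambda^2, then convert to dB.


G_linear = 4*pi*0.67*7.52/0.023^2 = 119686.96
G_dB = 10*log10(119686.96) = 50.8 dB

50.8 dB


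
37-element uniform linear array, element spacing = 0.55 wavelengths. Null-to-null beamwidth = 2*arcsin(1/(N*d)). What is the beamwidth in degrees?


1/(N*d) = 1/(37*0.55) = 0.04914
BW = 2*arcsin(0.04914) = 5.6 degrees

5.6 degrees


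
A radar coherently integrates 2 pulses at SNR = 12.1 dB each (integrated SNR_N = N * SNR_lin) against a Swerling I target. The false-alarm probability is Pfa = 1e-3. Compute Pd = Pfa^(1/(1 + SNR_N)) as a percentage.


SNR_lin = 10^(12.1/10) = 16.2181
SNR_N = 2 * 16.2181 = 32.4362
1/(1 + SNR_N) = 1/33.4362 = 0.0299077
Pd = (1e-3)^0.0299077 = 0.81335
Pd = 81.3%

81.3%


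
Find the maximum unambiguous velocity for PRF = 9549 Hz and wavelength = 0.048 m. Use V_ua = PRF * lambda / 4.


V_ua = 9549 * 0.048 / 4 = 114.6 m/s

114.6 m/s


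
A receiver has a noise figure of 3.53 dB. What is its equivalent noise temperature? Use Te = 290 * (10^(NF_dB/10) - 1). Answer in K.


NF_lin = 10^(3.53/10) = 2.254239
Te = 290 * (2.254239 - 1) = 363.7 K

363.7 K


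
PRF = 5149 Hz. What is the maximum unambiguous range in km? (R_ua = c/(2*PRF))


R_ua = 3e8 / (2 * 5149) = 29131.9 m = 29.1 km

29.1 km


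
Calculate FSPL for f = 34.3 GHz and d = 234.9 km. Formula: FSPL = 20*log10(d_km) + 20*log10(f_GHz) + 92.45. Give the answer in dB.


20*log10(234.9) = 47.42
20*log10(34.3) = 30.71
FSPL = 170.6 dB

170.6 dB


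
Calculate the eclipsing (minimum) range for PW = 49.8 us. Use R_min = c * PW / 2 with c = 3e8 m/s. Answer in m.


R_min = 3e8 * 49.8e-6 / 2 = 7470.0 m

7470.0 m


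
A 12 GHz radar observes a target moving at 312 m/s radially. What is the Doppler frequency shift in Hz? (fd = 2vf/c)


fd = 2 * 312 * 12000000000.0 / 3e8 = 24960.0 Hz

24960.0 Hz


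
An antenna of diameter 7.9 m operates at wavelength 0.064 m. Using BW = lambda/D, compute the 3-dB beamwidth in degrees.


BW_rad = 0.064 / 7.9 = 0.008101
BW_deg = 0.46 degrees

0.46 degrees


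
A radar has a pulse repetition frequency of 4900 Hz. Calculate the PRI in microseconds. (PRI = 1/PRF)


PRI = 1/4900 = 0.0002040816 s = 204.1 us

204.1 us


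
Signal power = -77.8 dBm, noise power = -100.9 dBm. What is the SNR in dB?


SNR = -77.8 - (-100.9) = 23.1 dB

23.1 dB


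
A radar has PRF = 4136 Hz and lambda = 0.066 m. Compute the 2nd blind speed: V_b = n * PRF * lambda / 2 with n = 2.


V_blind = 2 * 4136 * 0.066 / 2 = 273.0 m/s

273.0 m/s


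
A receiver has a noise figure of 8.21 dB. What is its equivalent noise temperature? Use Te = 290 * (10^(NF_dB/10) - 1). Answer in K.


NF_lin = 10^(8.21/10) = 6.622165
Te = 290 * (6.622165 - 1) = 1630.4 K

1630.4 K


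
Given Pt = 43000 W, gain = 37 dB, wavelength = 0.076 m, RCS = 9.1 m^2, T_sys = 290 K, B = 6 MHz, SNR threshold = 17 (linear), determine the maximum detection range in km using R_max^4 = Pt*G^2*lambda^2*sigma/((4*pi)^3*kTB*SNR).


G_lin = 10^(37/10) = 5011.872336
R^4 = 43000 * 5011.872336^2 * 0.076^2 * 9.1 / ((4*pi)^3 * 1.38e-23 * 290 * 6000000.0 * 17)
R^4 = 7.00858e19 m^4
R_max = (7.00858e19)^(1/4) = 91497.1 m = 91.5 km

91.5 km


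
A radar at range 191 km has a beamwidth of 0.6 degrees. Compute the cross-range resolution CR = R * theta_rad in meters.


BW_rad = 0.010471976
CR = 191000 * 0.010471976 = 2000.1 m

2000.1 m


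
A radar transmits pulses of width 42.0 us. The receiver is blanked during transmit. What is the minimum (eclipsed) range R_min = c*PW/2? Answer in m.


R_min = 3e8 * 42.0e-6 / 2 = 6300.0 m

6300.0 m


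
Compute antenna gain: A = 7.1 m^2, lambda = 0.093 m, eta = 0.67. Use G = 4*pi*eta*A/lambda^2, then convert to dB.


G_linear = 4*pi*0.67*7.1/0.093^2 = 6911.58
G_dB = 10*log10(6911.58) = 38.4 dB

38.4 dB


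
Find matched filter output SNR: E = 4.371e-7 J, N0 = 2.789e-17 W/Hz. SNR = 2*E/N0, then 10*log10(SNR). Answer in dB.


SNR_lin = 2 * 4.371e-7 / 2.789e-17 = 3.134e10
SNR_dB = 10*log10(3.134e10) = 105.0 dB

105.0 dB
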